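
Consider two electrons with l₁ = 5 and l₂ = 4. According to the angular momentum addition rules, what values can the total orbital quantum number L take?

L = 1, 2, 3, 4, 5, 6, 7, 8, 9

By the triangle rule, |l₁ − l₂| ≤ L ≤ l₁ + l₂.
Allowed values: L = 1, 2, 3, 4, 5, 6, 7, 8, 9.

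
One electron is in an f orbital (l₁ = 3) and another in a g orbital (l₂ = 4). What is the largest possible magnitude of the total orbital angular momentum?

L runs from |3 − 4| = 1 to 3 + 4 = 7.
Allowed values: L = 1, 2, 3, 4, 5, 6, 7.
The largest magnitude corresponds to L = 7: |L_tot| = ℏ√(7·8) = 2√14 ℏ.

|L_tot|_max = 2√14 ℏ ≈ 7.483ℏ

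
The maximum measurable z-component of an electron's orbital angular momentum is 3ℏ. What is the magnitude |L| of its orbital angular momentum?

Since max m_l = l, l = 3.
Then |L| = ℏ√(3·4) = 2√3 ℏ.

|L| = 2√3 ℏ ≈ 3.464ℏ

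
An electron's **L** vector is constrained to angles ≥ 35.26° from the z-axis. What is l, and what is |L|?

l = 2, |L| = √6 ℏ ≈ 2.449ℏ

cos²θ_min = l/(l+1) = 0.6667.
Thus l = 0.6667/(1 − 0.6667) ≈ 2.
Then |L| = ℏ√(2·3) = √6 ℏ.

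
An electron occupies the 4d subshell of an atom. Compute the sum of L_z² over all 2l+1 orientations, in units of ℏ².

The 4d subshell has l = 2.
m_l ∈ {-2, -1, 0, 1, 2}.
Σ m_l² = 2·(1 + 4) = 10.

Σ(L_z)² = 10 ℏ²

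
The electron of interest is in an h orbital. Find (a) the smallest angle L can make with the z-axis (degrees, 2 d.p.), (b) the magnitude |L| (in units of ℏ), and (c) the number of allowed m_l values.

θ_min ≈ 24.09°; |L| = √30 ℏ ≈ 5.477ℏ; 11 values

For an h orbital, l = 5.
cos θ_min = 5/√30, so θ_min ≈ 24.09°.
|L| = ℏ√(5·6) = √30 ℏ ≈ 5.477ℏ.
There are 2l+1 = 11 values of m_l.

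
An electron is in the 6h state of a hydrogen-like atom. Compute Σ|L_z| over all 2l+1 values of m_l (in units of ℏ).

For 6h, l = 5.
m_l ∈ {-5, -4, -3, -2, -1, 0, 1, 2, 3, 4, 5}.
Σ|m_l| = 2·5(5+1)/2 = 30.

Σ|L_z| = 30 ℏ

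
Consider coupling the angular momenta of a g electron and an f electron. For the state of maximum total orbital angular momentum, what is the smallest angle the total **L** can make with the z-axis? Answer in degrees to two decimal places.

θ_min ≈ 20.70°

L runs from |4 − 3| = 1 to 4 + 3 = 7.
L ∈ {1, 2, 3, 4, 5, 6, 7}.
The maximum is L = 7, with |L_tot| = ℏ√(7·8) = 2√14 ℏ.
The minimum angle with z is arccos(7/√56) ≈ 20.70°.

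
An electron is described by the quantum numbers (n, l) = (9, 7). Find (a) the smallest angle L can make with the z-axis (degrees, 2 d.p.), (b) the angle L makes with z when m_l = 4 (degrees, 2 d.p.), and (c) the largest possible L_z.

θ_min ≈ 20.70°; θ(m_l=4) ≈ 57.69°; L_z,max = 7ℏ

cos θ_min = 7/√56, so θ_min ≈ 20.70°.
For m_l = 4: cos θ = 4/√56, θ ≈ 57.69°.
L_z,max = lℏ = 7ℏ.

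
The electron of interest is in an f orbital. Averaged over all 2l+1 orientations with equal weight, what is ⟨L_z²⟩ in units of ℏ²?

The letter f corresponds to l = 3.
The allowed m_l values are -3, -2, -1, 0, 1, 2, 3.
⟨L_z²⟩ = ℏ²·l(l+1)/3 = 4ℏ².

⟨L_z²⟩ = 4 ℏ²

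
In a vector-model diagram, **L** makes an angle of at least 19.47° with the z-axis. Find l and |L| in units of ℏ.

cos²θ_min = l/(l+1) = 0.8889.
Thus l = 0.8889/(1 − 0.8889) ≈ 8.
Then |L| = ℏ√(8·9) = 6√2 ℏ.

l = 8, |L| = 6√2 ℏ ≈ 8.485ℏ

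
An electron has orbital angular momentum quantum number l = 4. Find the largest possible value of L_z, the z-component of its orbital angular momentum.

L_z = m_l ℏ with m_l ∈ {−4, …, 4}; the maximum is m_l = 4.

L_z,max = 4ℏ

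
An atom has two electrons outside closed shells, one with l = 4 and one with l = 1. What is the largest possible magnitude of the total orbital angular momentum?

By the triangle rule, |l₁ − l₂| ≤ L ≤ l₁ + l₂.
So L can be 3, 4, 5.
The largest magnitude corresponds to L = 5: |L_tot| = ℏ√(5·6) = √30 ℏ.

|L_tot|_max = √30 ℏ ≈ 5.477ℏ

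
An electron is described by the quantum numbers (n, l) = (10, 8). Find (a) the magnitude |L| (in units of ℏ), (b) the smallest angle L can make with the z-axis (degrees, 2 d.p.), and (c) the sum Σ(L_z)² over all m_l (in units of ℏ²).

|L| = 6√2 ℏ ≈ 8.485ℏ; θ_min ≈ 19.47°; Σ(L_z)² = 408 ℏ²

|L| = ℏ√(8·9) = 6√2 ℏ ≈ 8.485ℏ.
cos θ_min = 8/√72, so θ_min ≈ 19.47°.
Σ m_l² = 408, so Σ(L_z)² = 408 ℏ².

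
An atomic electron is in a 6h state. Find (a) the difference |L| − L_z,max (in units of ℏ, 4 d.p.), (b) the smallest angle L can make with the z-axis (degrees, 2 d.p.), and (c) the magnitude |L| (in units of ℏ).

The 6h subshell has l = 5.
|L| − L_z,max = (√30 − 5)ℏ ≈ 0.4772ℏ.
cos θ_min = 5/√30, so θ_min ≈ 24.09°.
|L| = ℏ√(5·6) = √30 ℏ ≈ 5.477ℏ.

|L|−L_z,max ≈ 0.4772ℏ; θ_min ≈ 24.09°; |L| = √30 ℏ ≈ 5.477ℏ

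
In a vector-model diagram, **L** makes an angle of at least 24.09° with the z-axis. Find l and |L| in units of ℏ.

cos²θ_min = l/(l+1) = 0.8334.
Thus l = 0.8334/(1 − 0.8334) ≈ 5.
Then |L| = ℏ√(5·6) = √30 ℏ.

l = 5, |L| = √30 ℏ ≈ 5.477ℏ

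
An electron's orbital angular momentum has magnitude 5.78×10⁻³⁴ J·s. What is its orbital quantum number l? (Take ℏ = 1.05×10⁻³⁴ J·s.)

l = 5

|L|/ℏ = (5.78×10⁻³⁴)/(1.05×10⁻³⁴) ≈ 5.505.
Set l(l+1) = 30.30; the integer solution is l = 5.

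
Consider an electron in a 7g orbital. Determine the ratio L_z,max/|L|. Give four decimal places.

7g means n = 7, l = 4.
|L| = 2√5 ℏ ≈ 4.4721ℏ, while L_z,max = lℏ = 4ℏ.
L_z,max/|L| = 4/√20 = 0.8944.

L_z,max/|L| = 0.8944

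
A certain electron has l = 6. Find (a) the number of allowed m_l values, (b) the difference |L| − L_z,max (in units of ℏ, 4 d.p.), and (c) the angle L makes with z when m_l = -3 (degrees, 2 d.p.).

13 values; |L|−L_z,max ≈ 0.4807ℏ; θ(m_l=-3) ≈ 117.58°

There are 2l+1 = 13 values of m_l.
|L| − L_z,max = (√42 − 6)ℏ ≈ 0.4807ℏ.
For m_l = -3: cos θ = -3/√42, θ ≈ 117.58°.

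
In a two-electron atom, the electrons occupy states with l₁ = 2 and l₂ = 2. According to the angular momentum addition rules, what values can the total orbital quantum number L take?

Angular momentum addition gives L = |l₁ − l₂|, …, l₁ + l₂.
L ∈ {0, 1, 2, 3, 4}.

L = 0, 1, 2, 3, 4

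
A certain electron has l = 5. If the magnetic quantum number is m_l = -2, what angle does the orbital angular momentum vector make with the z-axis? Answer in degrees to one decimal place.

|L| = √(l(l+1)) ℏ = √30 ℏ.
L_z = m_l ℏ = −2ℏ.
cos θ = L_z/|L| = -2/√30, so θ ≈ 111.4°.

θ ≈ 111.4°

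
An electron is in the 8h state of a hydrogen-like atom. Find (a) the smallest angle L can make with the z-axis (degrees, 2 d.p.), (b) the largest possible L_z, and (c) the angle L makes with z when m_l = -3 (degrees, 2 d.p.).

θ_min ≈ 24.09°; L_z,max = 5ℏ; θ(m_l=-3) ≈ 123.21°

For 8h, l = 5.
cos θ_min = 5/√30, so θ_min ≈ 24.09°.
L_z,max = lℏ = 5ℏ.
For m_l = -3: cos θ = -3/√30, θ ≈ 123.21°.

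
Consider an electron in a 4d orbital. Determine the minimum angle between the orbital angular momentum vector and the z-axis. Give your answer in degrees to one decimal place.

4d means n = 4, l = 2.
|L| = ℏ√(l(l+1)) = √6 ℏ.
The smallest angle corresponds to the largest L_z, i.e. m_l = l = 2, giving L_z = 2ℏ.
cos θ_min = 2/√6, so θ_min ≈ 35.3°.

θ_min ≈ 35.3°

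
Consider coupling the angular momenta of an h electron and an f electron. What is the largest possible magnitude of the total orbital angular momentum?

|L_tot|_max = 6√2 ℏ ≈ 8.485ℏ

L runs from |5 − 3| = 2 to 5 + 3 = 8.
L ∈ {2, 3, 4, 5, 6, 7, 8}.
The largest magnitude corresponds to L = 8: |L_tot| = ℏ√(8·9) = 6√2 ℏ.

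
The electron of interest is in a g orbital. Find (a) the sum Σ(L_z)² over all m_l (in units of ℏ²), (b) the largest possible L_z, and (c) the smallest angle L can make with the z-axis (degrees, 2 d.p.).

Σ(L_z)² = 60 ℏ²; L_z,max = 4ℏ; θ_min ≈ 26.57°

The letter g corresponds to l = 4.
Σ m_l² = 60, so Σ(L_z)² = 60 ℏ².
L_z,max = lℏ = 4ℏ.
cos θ_min = 4/√20, so θ_min ≈ 26.57°.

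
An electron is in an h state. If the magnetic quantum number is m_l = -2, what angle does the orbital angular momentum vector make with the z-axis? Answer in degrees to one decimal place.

θ ≈ 111.4°

The letter h corresponds to l = 5.
|L| = √(l(l+1)) ℏ = √30 ℏ.
L_z = m_l ℏ = −2ℏ.
cos θ = L_z/|L| = -2/√30, so θ ≈ 111.4°.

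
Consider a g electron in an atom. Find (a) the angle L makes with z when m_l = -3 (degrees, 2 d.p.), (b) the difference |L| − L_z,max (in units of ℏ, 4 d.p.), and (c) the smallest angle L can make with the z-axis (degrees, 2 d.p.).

θ(m_l=-3) ≈ 132.13°; |L|−L_z,max ≈ 0.4721ℏ; θ_min ≈ 26.57°

A g state has l = 4.
For m_l = -3: cos θ = -3/√20, θ ≈ 132.13°.
|L| − L_z,max = (2√5 − 4)ℏ ≈ 0.4721ℏ.
cos θ_min = 4/√20, so θ_min ≈ 26.57°.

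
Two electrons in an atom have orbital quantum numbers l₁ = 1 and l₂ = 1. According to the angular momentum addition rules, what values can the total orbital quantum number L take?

L = 0, 1, 2

L runs from |1 − 1| = 0 to 1 + 1 = 2.
Allowed values: L = 0, 1, 2.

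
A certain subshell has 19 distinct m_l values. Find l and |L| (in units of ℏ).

Since there are 2l+1 = 19 values of m_l, l = 9.
Then |L| = √(l(l+1)) ℏ = 3√10 ℏ.

l = 9, |L| = 3√10 ℏ ≈ 9.487ℏ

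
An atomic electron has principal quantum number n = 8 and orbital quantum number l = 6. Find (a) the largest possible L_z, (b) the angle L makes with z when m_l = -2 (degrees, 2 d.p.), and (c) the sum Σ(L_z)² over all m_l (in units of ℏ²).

L_z,max = 6ℏ; θ(m_l=-2) ≈ 107.98°; Σ(L_z)² = 182 ℏ²

L_z,max = lℏ = 6ℏ.
For m_l = -2: cos θ = -2/√42, θ ≈ 107.98°.
Σ m_l² = 182, so Σ(L_z)² = 182 ℏ².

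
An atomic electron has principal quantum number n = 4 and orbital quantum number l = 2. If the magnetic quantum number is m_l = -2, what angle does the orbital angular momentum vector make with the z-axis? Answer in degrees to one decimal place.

|L| = ℏ√(l(l+1)) = √6 ℏ.
L_z = m_l ℏ = −2ℏ.
cos θ = L_z/|L| = -2/√6, so θ ≈ 144.7°.

θ ≈ 144.7°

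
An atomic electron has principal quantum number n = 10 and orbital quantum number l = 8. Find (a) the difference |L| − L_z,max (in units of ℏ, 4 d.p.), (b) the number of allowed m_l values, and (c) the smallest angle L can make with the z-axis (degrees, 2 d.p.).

|L|−L_z,max ≈ 0.4853ℏ; 17 values; θ_min ≈ 19.47°

|L| − L_z,max = (6√2 − 8)ℏ ≈ 0.4853ℏ.
There are 2l+1 = 17 values of m_l.
cos θ_min = 8/√72, so θ_min ≈ 19.47°.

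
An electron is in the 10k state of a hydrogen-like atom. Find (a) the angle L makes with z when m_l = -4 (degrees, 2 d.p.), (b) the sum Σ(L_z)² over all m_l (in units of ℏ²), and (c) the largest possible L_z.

θ(m_l=-4) ≈ 122.31°; Σ(L_z)² = 280 ℏ²; L_z,max = 7ℏ

The 10k subshell has l = 7.
For m_l = -4: cos θ = -4/√56, θ ≈ 122.31°.
Σ m_l² = 280, so Σ(L_z)² = 280 ℏ².
L_z,max = lℏ = 7ℏ.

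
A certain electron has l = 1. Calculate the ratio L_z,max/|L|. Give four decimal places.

L_z,max/|L| = 0.7071

|L| = √2 ℏ ≈ 1.4142ℏ, while L_z,max = lℏ = 1ℏ.
L_z,max/|L| = 1/√2 = 0.7071.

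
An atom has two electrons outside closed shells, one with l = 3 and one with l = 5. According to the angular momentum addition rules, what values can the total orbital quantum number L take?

By the triangle rule, |l₁ − l₂| ≤ L ≤ l₁ + l₂.
So L can be 2, 3, 4, 5, 6, 7, 8.

L = 2, 3, 4, 5, 6, 7, 8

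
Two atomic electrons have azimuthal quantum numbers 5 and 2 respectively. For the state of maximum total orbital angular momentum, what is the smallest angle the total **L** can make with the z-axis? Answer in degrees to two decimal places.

The total orbital quantum number L ranges from |l₁ − l₂| to l₁ + l₂ in integer steps.
So L can be 3, 4, 5, 6, 7.
The maximum is L = 7, with |L_tot| = ℏ√(7·8) = 2√14 ℏ.
The minimum angle with z is arccos(7/√56) ≈ 20.70°.

θ_min ≈ 20.70°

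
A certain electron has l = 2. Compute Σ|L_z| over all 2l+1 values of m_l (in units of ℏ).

The allowed m_l values are -2, -1, 0, 1, 2.
Σ|m_l| = l(l+1) = 6.

Σ|L_z| = 6 ℏ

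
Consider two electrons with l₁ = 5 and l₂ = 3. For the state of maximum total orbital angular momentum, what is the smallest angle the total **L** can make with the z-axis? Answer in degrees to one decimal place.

Angular momentum addition gives L = |l₁ − l₂|, …, l₁ + l₂.
So L can be 2, 3, 4, 5, 6, 7, 8.
The maximum is L = 8, with |L_tot| = ℏ√(8·9) = 6√2 ℏ.
The minimum angle with z is arccos(8/√72) ≈ 19.5°.

θ_min ≈ 19.5°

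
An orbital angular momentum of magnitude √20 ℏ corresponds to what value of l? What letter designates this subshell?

(|L|/ℏ)² = l(l+1) = 20.
l² + l − 20 = 0 ⇒ l = 4.

l = 4 (g orbital)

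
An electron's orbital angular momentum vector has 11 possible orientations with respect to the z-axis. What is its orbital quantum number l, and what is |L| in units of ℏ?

l = 5, |L| = √30 ℏ ≈ 5.477ℏ

Since there are 2l+1 = 11 values of m_l, l = 5.
|L| = ℏ√(l(l+1)) = ℏ√(5·6) = √30 ℏ.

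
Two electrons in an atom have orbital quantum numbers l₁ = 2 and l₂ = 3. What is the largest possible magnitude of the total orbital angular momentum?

|L_tot|_max = √30 ℏ ≈ 5.477ℏ

L runs from |2 − 3| = 1 to 2 + 3 = 5.
L ∈ {1, 2, 3, 4, 5}.
The largest magnitude corresponds to L = 5: |L_tot| = ℏ√(5·6) = √30 ℏ.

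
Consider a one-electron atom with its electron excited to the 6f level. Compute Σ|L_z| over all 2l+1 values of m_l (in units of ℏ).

Σ|L_z| = 12 ℏ

The 6f level has l = 3.
m_l runs from −3 to 3, i.e. {-3, -2, -1, 0, 1, 2, 3}.
Σ|m_l| = 2·3(3+1)/2 = 12.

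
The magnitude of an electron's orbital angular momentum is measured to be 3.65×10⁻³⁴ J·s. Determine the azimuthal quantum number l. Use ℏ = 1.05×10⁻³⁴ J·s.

In units of ℏ, |L| ≈ 3.476.
(|L|/ℏ)² = l(l+1) ≈ 12.08 ⇒ l = 3.

l = 3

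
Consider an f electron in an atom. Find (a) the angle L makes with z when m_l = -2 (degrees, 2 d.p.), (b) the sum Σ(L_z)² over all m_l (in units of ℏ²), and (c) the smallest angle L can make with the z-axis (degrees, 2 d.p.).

θ(m_l=-2) ≈ 125.26°; Σ(L_z)² = 28 ℏ²; θ_min ≈ 30.00°

An f state has l = 3.
For m_l = -2: cos θ = -2/√12, θ ≈ 125.26°.
Σ m_l² = 28, so Σ(L_z)² = 28 ℏ².
cos θ_min = 3/√12, so θ_min ≈ 30.00°.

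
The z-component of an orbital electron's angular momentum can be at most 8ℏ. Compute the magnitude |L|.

L_z,max = lℏ, so l = 8.
|L| = √(l(l+1)) ℏ = 6√2 ℏ.

|L| = 6√2 ℏ ≈ 8.485ℏ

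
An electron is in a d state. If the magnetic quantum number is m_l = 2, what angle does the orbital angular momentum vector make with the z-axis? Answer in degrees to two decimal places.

A d state has l = 2.
|L| = ℏ√(l(l+1)) = √6 ℏ.
L_z = m_l ℏ = 2ℏ.
cos θ = L_z/|L| = 2/√6, so θ ≈ 35.26°.

θ ≈ 35.26°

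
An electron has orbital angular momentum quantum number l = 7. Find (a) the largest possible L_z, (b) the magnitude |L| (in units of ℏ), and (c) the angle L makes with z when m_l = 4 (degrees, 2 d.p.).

L_z,max = 7ℏ; |L| = 2√14 ℏ ≈ 7.483ℏ; θ(m_l=4) ≈ 57.69°

L_z,max = lℏ = 7ℏ.
|L| = ℏ√(7·8) = 2√14 ℏ ≈ 7.483ℏ.
For m_l = 4: cos θ = 4/√56, θ ≈ 57.69°.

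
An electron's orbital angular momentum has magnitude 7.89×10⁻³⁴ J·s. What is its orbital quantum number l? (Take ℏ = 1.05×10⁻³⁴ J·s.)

l = 7

Dividing by ℏ: |L|/ℏ ≈ 7.514.
l(l+1) ≈ 7.514² ≈ 56.46, so l = 7.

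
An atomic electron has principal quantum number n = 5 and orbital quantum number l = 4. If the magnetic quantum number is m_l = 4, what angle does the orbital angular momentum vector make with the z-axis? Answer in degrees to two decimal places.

|L|² = l(l+1)ℏ² = 20ℏ², so |L| = 2√5 ℏ.
L_z = m_l ℏ = 4ℏ.
cos θ = L_z/|L| = 4/√20, so θ ≈ 26.57°.

θ ≈ 26.57°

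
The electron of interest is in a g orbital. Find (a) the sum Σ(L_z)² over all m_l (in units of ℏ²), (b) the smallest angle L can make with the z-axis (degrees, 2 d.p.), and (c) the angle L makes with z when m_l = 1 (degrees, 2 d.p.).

The letter g corresponds to l = 4.
Σ m_l² = 60, so Σ(L_z)² = 60 ℏ².
cos θ_min = 4/√20, so θ_min ≈ 26.57°.
For m_l = 1: cos θ = 1/√20, θ ≈ 77.08°.

Σ(L_z)² = 60 ℏ²; θ_min ≈ 26.57°; θ(m_l=1) ≈ 77.08°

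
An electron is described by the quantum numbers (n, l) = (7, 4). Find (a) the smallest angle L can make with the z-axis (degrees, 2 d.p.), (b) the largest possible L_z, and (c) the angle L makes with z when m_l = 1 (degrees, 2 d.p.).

θ_min ≈ 26.57°; L_z,max = 4ℏ; θ(m_l=1) ≈ 77.08°

cos θ_min = 4/√20, so θ_min ≈ 26.57°.
L_z,max = lℏ = 4ℏ.
For m_l = 1: cos θ = 1/√20, θ ≈ 77.08°.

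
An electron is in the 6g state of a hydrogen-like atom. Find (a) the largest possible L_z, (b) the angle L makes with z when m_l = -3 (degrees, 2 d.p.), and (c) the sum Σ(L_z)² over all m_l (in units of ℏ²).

6g means n = 6, l = 4.
L_z,max = lℏ = 4ℏ.
For m_l = -3: cos θ = -3/√20, θ ≈ 132.13°.
Σ m_l² = 60, so Σ(L_z)² = 60 ℏ².

L_z,max = 4ℏ; θ(m_l=-3) ≈ 132.13°; Σ(L_z)² = 60 ℏ²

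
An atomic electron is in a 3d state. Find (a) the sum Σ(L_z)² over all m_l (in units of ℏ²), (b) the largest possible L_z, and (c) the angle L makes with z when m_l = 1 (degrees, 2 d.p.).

For 3d, l = 2.
Σ m_l² = 10, so Σ(L_z)² = 10 ℏ².
L_z,max = lℏ = 2ℏ.
For m_l = 1: cos θ = 1/√6, θ ≈ 65.91°.

Σ(L_z)² = 10 ℏ²; L_z,max = 2ℏ; θ(m_l=1) ≈ 65.91°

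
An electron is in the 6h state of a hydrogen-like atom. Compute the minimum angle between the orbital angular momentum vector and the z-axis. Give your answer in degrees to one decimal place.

θ_min ≈ 24.1°

6h means n = 6, l = 5.
|L| = √(l(l+1)) ℏ = √30 ℏ.
The smallest angle corresponds to the largest L_z, i.e. m_l = l = 5, giving L_z = 5ℏ.
cos θ_min = 5/√30, so θ_min ≈ 24.1°.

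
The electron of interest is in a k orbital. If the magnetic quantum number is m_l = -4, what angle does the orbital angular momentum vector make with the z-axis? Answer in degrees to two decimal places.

θ ≈ 122.31°

For a k orbital, l = 7.
|L| = √(l(l+1)) ℏ = 2√14 ℏ.
L_z = m_l ℏ = −4ℏ.
cos θ = L_z/|L| = -4/√56, so θ ≈ 122.31°.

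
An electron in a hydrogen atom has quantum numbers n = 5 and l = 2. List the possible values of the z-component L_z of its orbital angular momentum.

L_z ∈ {−2ℏ, −ℏ, 0, ℏ, 2ℏ}

L_z = m_l ℏ with m_l ranging from −l to +l in integer steps.
For l = 2: m_l ∈ {-2, -1, 0, 1, 2}.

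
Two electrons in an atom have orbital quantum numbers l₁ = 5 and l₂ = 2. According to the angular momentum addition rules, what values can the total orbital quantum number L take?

Angular momentum addition gives L = |l₁ − l₂|, …, l₁ + l₂.
Allowed values: L = 3, 4, 5, 6, 7.

L = 3, 4, 5, 6, 7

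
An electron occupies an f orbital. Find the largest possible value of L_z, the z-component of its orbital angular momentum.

An f state has l = 3.
L_z = m_l ℏ with m_l ∈ {−3, …, 3}; the maximum is m_l = 3.

L_z,max = 3ℏ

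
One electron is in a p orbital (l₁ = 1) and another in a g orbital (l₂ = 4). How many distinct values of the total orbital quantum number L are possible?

L runs from |1 − 4| = 3 to 1 + 4 = 5.
L ∈ {3, 4, 5}.
That is 3 values.

3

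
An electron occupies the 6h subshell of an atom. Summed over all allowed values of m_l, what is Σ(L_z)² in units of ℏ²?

For 6h, l = 5.
m_l runs from −5 to 5, i.e. {-5, -4, -3, -2, -1, 0, 1, 2, 3, 4, 5}.
Σ m_l² = l(l+1)(2l+1)/3 = 5·6·11/3 = 110.

Σ(L_z)² = 110 ℏ²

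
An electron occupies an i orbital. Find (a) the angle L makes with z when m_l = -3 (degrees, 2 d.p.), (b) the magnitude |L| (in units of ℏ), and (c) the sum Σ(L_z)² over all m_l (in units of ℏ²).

θ(m_l=-3) ≈ 117.58°; |L| = √42 ℏ ≈ 6.481ℏ; Σ(L_z)² = 182 ℏ²

For an i orbital, l = 6.
For m_l = -3: cos θ = -3/√42, θ ≈ 117.58°.
|L| = ℏ√(6·7) = √42 ℏ ≈ 6.481ℏ.
Σ m_l² = 182, so Σ(L_z)² = 182 ℏ².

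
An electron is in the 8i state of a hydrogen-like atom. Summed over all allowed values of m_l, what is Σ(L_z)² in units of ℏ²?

Σ(L_z)² = 182 ℏ²

The 8i subshell has l = 6.
m_l ∈ {-6, -5, -4, -3, -2, -1, 0, 1, 2, 3, 4, 5, 6}.
Summing m² from −6 to 6: Σ m_l² = 182.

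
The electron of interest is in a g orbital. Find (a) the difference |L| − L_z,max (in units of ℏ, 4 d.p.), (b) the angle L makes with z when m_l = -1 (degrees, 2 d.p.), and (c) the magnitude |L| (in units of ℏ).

|L|−L_z,max ≈ 0.4721ℏ; θ(m_l=-1) ≈ 102.92°; |L| = 2√5 ℏ ≈ 4.472ℏ

A g state has l = 4.
|L| − L_z,max = (2√5 − 4)ℏ ≈ 0.4721ℏ.
For m_l = -1: cos θ = -1/√20, θ ≈ 102.92°.
|L| = ℏ√(4·5) = 2√5 ℏ ≈ 4.472ℏ.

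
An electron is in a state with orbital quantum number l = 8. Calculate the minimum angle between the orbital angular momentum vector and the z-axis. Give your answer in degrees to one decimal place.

|L|² = l(l+1)ℏ² = 72ℏ², so |L| = 6√2 ℏ.
The smallest angle corresponds to the largest L_z, i.e. m_l = l = 8, giving L_z = 8ℏ.
cos θ_min = 8/√72, so θ_min ≈ 19.5°.

θ_min ≈ 19.5°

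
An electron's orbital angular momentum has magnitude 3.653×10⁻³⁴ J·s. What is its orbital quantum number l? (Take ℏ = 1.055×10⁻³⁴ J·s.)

|L|/ℏ = (3.653×10⁻³⁴)/(1.055×10⁻³⁴) ≈ 3.463.
Set l(l+1) = 11.99; the integer solution is l = 3.

l = 3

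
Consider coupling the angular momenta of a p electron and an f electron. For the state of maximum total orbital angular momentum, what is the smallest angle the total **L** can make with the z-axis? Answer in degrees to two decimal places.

θ_min ≈ 26.57°

Angular momentum addition gives L = |l₁ − l₂|, …, l₁ + l₂.
L ∈ {2, 3, 4}.
The maximum is L = 4, with |L_tot| = ℏ√(4·5) = 2√5 ℏ.
The minimum angle with z is arccos(4/√20) ≈ 26.57°.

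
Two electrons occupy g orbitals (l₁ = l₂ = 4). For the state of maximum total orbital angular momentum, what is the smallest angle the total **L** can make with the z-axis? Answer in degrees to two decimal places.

θ_min ≈ 19.47°

By the triangle rule, |l₁ − l₂| ≤ L ≤ l₁ + l₂.
L ∈ {0, 1, 2, 3, 4, 5, 6, 7, 8}.
The maximum is L = 8, with |L_tot| = ℏ√(8·9) = 6√2 ℏ.
The minimum angle with z is arccos(8/√72) ≈ 19.47°.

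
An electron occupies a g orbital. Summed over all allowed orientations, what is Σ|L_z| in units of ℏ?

Σ|L_z| = 20 ℏ

G corresponds to l = 4.
m_l ∈ {-4, -3, -2, -1, 0, 1, 2, 3, 4}.
Σ|m_l| = 2(1+2+…+4) = 20.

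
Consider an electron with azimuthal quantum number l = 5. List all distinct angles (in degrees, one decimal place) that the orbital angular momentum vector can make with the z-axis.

θ ∈ {24.1°, 43.1°, 56.8°, 68.6°, 79.5°, 90.0°, 100.5°, 111.4°, 123.2°, 136.9°, 155.9°}

|L| = ℏ√(l(l+1)) = √30 ℏ.
cos θ = m_l/√30 for each m_l ∈ {-5, -4, -3, -2, -1, 0, 1, 2, 3, 4, 5}.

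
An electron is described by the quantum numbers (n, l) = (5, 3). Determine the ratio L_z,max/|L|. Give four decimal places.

|L| = 2√3 ℏ ≈ 3.4641ℏ, while L_z,max = lℏ = 3ℏ.
L_z,max/|L| = 3/√12 = 0.8660.

L_z,max/|L| = 0.8660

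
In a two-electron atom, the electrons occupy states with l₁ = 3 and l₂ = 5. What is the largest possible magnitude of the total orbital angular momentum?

|L_tot|_max = 6√2 ℏ ≈ 8.485ℏ

Angular momentum addition gives L = |l₁ − l₂|, …, l₁ + l₂.
So L can be 2, 3, 4, 5, 6, 7, 8.
The largest magnitude corresponds to L = 8: |L_tot| = ℏ√(8·9) = 6√2 ℏ.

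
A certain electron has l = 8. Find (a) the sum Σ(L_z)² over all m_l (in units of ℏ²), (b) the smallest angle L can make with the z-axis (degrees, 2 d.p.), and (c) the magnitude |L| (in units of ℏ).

Σ m_l² = 408, so Σ(L_z)² = 408 ℏ².
cos θ_min = 8/√72, so θ_min ≈ 19.47°.
|L| = ℏ√(8·9) = 6√2 ℏ ≈ 8.485ℏ.

Σ(L_z)² = 408 ℏ²; θ_min ≈ 19.47°; |L| = 6√2 ℏ ≈ 8.485ℏ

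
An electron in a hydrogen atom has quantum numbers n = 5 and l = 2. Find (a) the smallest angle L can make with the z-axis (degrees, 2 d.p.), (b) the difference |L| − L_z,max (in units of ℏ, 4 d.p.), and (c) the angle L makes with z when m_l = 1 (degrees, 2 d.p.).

θ_min ≈ 35.26°; |L|−L_z,max ≈ 0.4495ℏ; θ(m_l=1) ≈ 65.91°

cos θ_min = 2/√6, so θ_min ≈ 35.26°.
|L| − L_z,max = (√6 − 2)ℏ ≈ 0.4495ℏ.
For m_l = 1: cos θ = 1/√6, θ ≈ 65.91°.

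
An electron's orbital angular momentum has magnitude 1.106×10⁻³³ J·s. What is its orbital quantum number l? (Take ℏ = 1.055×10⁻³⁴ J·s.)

|L|/ℏ = (1.106×10⁻³³)/(1.055×10⁻³⁴) ≈ 10.483.
(|L|/ℏ)² = l(l+1) ≈ 109.90 ⇒ l = 10.

l = 10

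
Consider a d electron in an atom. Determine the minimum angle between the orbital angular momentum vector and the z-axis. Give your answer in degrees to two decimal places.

A d state has l = 2.
|L|² = l(l+1)ℏ² = 6ℏ², so |L| = √6 ℏ.
The smallest angle corresponds to the largest L_z, i.e. m_l = l = 2, giving L_z = 2ℏ.
cos θ_min = 2/√6, so θ_min ≈ 35.26°.

θ_min ≈ 35.26°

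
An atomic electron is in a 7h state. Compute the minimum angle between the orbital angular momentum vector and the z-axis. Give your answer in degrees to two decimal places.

θ_min ≈ 24.09°

For 7h, l = 5.
|L| = ℏ√(l(l+1)) = √30 ℏ.
The smallest angle corresponds to the largest L_z, i.e. m_l = l = 5, giving L_z = 5ℏ.
cos θ_min = 5/√30, so θ_min ≈ 24.09°.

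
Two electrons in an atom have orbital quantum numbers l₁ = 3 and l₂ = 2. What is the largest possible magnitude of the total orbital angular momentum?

|L_tot|_max = √30 ℏ ≈ 5.477ℏ

Angular momentum addition gives L = |l₁ − l₂|, …, l₁ + l₂.
L ∈ {1, 2, 3, 4, 5}.
The largest magnitude corresponds to L = 5: |L_tot| = ℏ√(5·6) = √30 ℏ.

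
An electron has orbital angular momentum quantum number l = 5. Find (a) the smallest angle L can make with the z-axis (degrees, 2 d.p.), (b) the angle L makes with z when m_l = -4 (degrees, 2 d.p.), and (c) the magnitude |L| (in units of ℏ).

θ_min ≈ 24.09°; θ(m_l=-4) ≈ 136.91°; |L| = √30 ℏ ≈ 5.477ℏ

cos θ_min = 5/√30, so θ_min ≈ 24.09°.
For m_l = -4: cos θ = -4/√30, θ ≈ 136.91°.
|L| = ℏ√(5·6) = √30 ℏ ≈ 5.477ℏ.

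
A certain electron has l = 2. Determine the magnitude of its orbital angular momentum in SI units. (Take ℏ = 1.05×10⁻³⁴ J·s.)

|L| = 2.57×10⁻³⁴ J·s

|L| = ℏ√(l(l+1)) = ℏ√(2·3) = √6 ℏ
Numerically, |L| = 2.449 × (1.05×10⁻³⁴ J·s) = 2.57×10⁻³⁴ J·s.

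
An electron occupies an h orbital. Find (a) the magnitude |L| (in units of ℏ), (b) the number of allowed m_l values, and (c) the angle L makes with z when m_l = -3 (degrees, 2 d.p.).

|L| = √30 ℏ ≈ 5.477ℏ; 11 values; θ(m_l=-3) ≈ 123.21°

H corresponds to l = 5.
|L| = ℏ√(5·6) = √30 ℏ ≈ 5.477ℏ.
There are 2l+1 = 11 values of m_l.
For m_l = -3: cos θ = -3/√30, θ ≈ 123.21°.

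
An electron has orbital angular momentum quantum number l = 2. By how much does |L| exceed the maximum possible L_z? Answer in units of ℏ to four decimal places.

|L| − L_z,max ≈ 0.4495ℏ

|L| = √6 ℏ ≈ 2.4495ℏ, while L_z,max = lℏ = 2ℏ.
The difference is (√6 − 2)ℏ ≈ 0.4495ℏ.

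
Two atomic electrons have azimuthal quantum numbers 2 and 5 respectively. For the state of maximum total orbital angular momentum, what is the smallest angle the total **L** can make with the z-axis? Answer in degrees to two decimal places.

θ_min ≈ 20.70°

Angular momentum addition gives L = |l₁ − l₂|, …, l₁ + l₂.
L ∈ {3, 4, 5, 6, 7}.
The maximum is L = 7, with |L_tot| = ℏ√(7·8) = 2√14 ℏ.
The minimum angle with z is arccos(7/√56) ≈ 20.70°.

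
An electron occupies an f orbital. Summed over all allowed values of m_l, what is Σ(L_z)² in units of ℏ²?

For an f orbital, l = 3.
m_l runs from −3 to 3, i.e. {-3, -2, -1, 0, 1, 2, 3}.
Σ m_l² = l(l+1)(2l+1)/3 = 3·4·7/3 = 28.

Σ(L_z)² = 28 ℏ²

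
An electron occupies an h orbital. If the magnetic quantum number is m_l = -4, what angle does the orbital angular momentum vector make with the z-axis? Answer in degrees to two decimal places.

θ ≈ 136.91°

For an h orbital, l = 5.
|L| = ℏ√(l(l+1)) = √30 ℏ.
L_z = m_l ℏ = −4ℏ.
cos θ = L_z/|L| = -4/√30, so θ ≈ 136.91°.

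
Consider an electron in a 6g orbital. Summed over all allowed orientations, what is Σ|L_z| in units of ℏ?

Σ|L_z| = 20 ℏ

For 6g, l = 4.
The allowed m_l values are -4, -3, -2, -1, 0, 1, 2, 3, 4.
Σ|m_l| = 2(1+2+…+4) = 20.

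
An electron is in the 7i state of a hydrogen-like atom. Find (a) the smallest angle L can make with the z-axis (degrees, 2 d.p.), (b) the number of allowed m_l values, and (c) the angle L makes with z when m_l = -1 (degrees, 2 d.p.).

θ_min ≈ 22.21°; 13 values; θ(m_l=-1) ≈ 98.88°

For 7i, l = 6.
cos θ_min = 6/√42, so θ_min ≈ 22.21°.
There are 2l+1 = 13 values of m_l.
For m_l = -1: cos θ = -1/√42, θ ≈ 98.88°.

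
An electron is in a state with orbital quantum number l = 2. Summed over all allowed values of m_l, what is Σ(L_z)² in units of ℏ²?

Σ(L_z)² = 10 ℏ²

The allowed m_l values are -2, -1, 0, 1, 2.
Σ m_l² = l(l+1)(2l+1)/3 = 2·3·5/3 = 10.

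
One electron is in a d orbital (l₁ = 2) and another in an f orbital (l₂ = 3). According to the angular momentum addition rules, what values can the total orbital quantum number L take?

L = 1, 2, 3, 4, 5

By the triangle rule, |l₁ − l₂| ≤ L ≤ l₁ + l₂.
So L can be 1, 2, 3, 4, 5.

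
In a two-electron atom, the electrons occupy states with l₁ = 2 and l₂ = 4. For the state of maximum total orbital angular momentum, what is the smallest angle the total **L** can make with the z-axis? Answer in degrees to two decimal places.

By the triangle rule, |l₁ − l₂| ≤ L ≤ l₁ + l₂.
Allowed values: L = 2, 3, 4, 5, 6.
The maximum is L = 6, with |L_tot| = ℏ√(6·7) = √42 ℏ.
The minimum angle with z is arccos(6/√42) ≈ 22.21°.

θ_min ≈ 22.21°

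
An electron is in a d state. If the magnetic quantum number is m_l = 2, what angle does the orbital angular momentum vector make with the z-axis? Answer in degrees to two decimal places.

For a d orbital, l = 2.
|L| = ℏ√(l(l+1)) = √6 ℏ.
L_z = m_l ℏ = 2ℏ.
cos θ = L_z/|L| = 2/√6, so θ ≈ 35.26°.

θ ≈ 35.26°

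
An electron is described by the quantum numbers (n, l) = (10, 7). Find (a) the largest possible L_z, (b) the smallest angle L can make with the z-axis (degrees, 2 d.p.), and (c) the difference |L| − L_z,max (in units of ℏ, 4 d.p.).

L_z,max = lℏ = 7ℏ.
cos θ_min = 7/√56, so θ_min ≈ 20.70°.
|L| − L_z,max = (2√14 − 7)ℏ ≈ 0.4833ℏ.

L_z,max = 7ℏ; θ_min ≈ 20.70°; |L|−L_z,max ≈ 0.4833ℏ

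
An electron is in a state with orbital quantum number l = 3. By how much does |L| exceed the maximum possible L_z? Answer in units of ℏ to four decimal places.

|L| − L_z,max ≈ 0.4641ℏ

|L| = 2√3 ℏ ≈ 3.4641ℏ, while L_z,max = lℏ = 3ℏ.
The difference is (2√3 − 3)ℏ ≈ 0.4641ℏ.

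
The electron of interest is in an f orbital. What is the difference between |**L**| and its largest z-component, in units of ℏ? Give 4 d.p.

For an f orbital, l = 3.
|L| = 2√3 ℏ ≈ 3.4641ℏ, while L_z,max = lℏ = 3ℏ.
The difference is (2√3 − 3)ℏ ≈ 0.4641ℏ.

|L| − L_z,max ≈ 0.4641ℏ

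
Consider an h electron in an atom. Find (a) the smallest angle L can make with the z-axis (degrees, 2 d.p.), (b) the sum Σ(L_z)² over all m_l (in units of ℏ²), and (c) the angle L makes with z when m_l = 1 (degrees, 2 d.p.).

The letter h corresponds to l = 5.
cos θ_min = 5/√30, so θ_min ≈ 24.09°.
Σ m_l² = 110, so Σ(L_z)² = 110 ℏ².
For m_l = 1: cos θ = 1/√30, θ ≈ 79.48°.

θ_min ≈ 24.09°; Σ(L_z)² = 110 ℏ²; θ(m_l=1) ≈ 79.48°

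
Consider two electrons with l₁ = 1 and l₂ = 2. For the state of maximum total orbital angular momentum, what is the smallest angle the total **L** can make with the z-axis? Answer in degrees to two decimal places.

The total orbital quantum number L ranges from |l₁ − l₂| to l₁ + l₂ in integer steps.
So L can be 1, 2, 3.
The maximum is L = 3, with |L_tot| = ℏ√(3·4) = 2√3 ℏ.
The minimum angle with z is arccos(3/√12) ≈ 30.00°.

θ_min ≈ 30.00°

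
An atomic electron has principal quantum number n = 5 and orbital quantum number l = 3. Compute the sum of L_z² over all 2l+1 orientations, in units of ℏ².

m_l ∈ {-3, -2, -1, 0, 1, 2, 3}.
Σ m_l² = l(l+1)(2l+1)/3 = 3·4·7/3 = 28.

Σ(L_z)² = 28 ℏ²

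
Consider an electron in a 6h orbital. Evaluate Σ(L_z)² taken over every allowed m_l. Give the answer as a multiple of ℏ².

Σ(L_z)² = 110 ℏ²

For 6h, l = 5.
m_l runs from −5 to 5, i.e. {-5, -4, -3, -2, -1, 0, 1, 2, 3, 4, 5}.
Σ m_l² = 2·(1 + 4 + 9 + 16 + 25) = 110.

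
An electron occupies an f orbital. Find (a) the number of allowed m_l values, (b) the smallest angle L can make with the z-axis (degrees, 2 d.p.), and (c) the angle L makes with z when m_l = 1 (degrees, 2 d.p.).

7 values; θ_min ≈ 30.00°; θ(m_l=1) ≈ 73.22°

An f state has l = 3.
There are 2l+1 = 7 values of m_l.
cos θ_min = 3/√12, so θ_min ≈ 30.00°.
For m_l = 1: cos θ = 1/√12, θ ≈ 73.22°.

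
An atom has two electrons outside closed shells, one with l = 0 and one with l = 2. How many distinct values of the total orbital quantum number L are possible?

By the triangle rule, |l₁ − l₂| ≤ L ≤ l₁ + l₂.
Allowed values: L = 2.
That is 1 value.

1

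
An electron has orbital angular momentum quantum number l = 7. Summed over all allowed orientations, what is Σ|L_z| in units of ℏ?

m_l ∈ {-7, -6, -5, -4, -3, -2, -1, 0, 1, 2, 3, 4, 5, 6, 7}.
Σ|m_l| = 2·7(7+1)/2 = 56.

Σ|L_z| = 56 ℏ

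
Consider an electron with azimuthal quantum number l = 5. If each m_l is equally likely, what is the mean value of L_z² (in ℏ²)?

The allowed m_l values are -5, -4, -3, -2, -1, 0, 1, 2, 3, 4, 5.
Average of L_z² over 11 states: 110/11 ℏ² = 10 ℏ².

⟨L_z²⟩ = 10 ℏ²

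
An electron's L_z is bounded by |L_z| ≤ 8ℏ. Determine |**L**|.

Since max m_l = l, l = 8.
|L| = ℏ√(l(l+1)) = 6√2 ℏ.

|L| = 6√2 ℏ ≈ 8.485ℏ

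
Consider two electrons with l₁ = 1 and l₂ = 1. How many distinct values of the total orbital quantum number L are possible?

L runs from |1 − 1| = 0 to 1 + 1 = 2.
So L can be 0, 1, 2.
That is 3 values.

3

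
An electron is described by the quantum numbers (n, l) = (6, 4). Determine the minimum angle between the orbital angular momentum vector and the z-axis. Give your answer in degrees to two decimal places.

|L|² = l(l+1)ℏ² = 20ℏ², so |L| = 2√5 ℏ.
The smallest angle corresponds to the largest L_z, i.e. m_l = l = 4, giving L_z = 4ℏ.
cos θ_min = 4/√20, so θ_min ≈ 26.57°.

θ_min ≈ 26.57°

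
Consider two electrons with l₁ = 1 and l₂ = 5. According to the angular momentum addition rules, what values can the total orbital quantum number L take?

L = 4, 5, 6

By the triangle rule, |l₁ − l₂| ≤ L ≤ l₁ + l₂.
Allowed values: L = 4, 5, 6.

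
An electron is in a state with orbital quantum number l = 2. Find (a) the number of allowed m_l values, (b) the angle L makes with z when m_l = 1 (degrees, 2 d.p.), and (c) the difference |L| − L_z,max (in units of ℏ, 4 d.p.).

There are 2l+1 = 5 values of m_l.
For m_l = 1: cos θ = 1/√6, θ ≈ 65.91°.
|L| − L_z,max = (√6 − 2)ℏ ≈ 0.4495ℏ.

5 values; θ(m_l=1) ≈ 65.91°; |L|−L_z,max ≈ 0.4495ℏ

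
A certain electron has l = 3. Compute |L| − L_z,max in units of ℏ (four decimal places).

|L| − L_z,max ≈ 0.4641ℏ

|L| = 2√3 ℏ ≈ 3.4641ℏ, while L_z,max = lℏ = 3ℏ.
The difference is (2√3 − 3)ℏ ≈ 0.4641ℏ.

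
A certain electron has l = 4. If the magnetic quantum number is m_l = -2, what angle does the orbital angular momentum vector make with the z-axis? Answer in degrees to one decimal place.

|L| = √(l(l+1)) ℏ = 2√5 ℏ.
L_z = m_l ℏ = −2ℏ.
cos θ = L_z/|L| = -2/√20, so θ ≈ 116.6°.

θ ≈ 116.6°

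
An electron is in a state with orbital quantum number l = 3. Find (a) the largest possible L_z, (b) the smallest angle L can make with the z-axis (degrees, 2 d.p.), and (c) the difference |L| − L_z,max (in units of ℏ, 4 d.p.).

L_z,max = 3ℏ; θ_min ≈ 30.00°; |L|−L_z,max ≈ 0.4641ℏ

L_z,max = lℏ = 3ℏ.
cos θ_min = 3/√12, so θ_min ≈ 30.00°.
|L| − L_z,max = (2√3 − 3)ℏ ≈ 0.4641ℏ.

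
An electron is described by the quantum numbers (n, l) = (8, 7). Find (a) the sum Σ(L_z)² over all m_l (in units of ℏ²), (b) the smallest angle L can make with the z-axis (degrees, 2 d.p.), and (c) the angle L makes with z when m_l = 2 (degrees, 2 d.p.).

Σ(L_z)² = 280 ℏ²; θ_min ≈ 20.70°; θ(m_l=2) ≈ 74.50°

Σ m_l² = 280, so Σ(L_z)² = 280 ℏ².
cos θ_min = 7/√56, so θ_min ≈ 20.70°.
For m_l = 2: cos θ = 2/√56, θ ≈ 74.50°.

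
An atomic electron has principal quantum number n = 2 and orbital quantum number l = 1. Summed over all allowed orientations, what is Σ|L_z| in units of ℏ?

m_l runs from −1 to 1, i.e. {-1, 0, 1}.
Σ|m_l| = 2·1(1+1)/2 = 2.

Σ|L_z| = 2 ℏ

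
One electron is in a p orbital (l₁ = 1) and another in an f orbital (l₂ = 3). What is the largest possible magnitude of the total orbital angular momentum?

The total orbital quantum number L ranges from |l₁ − l₂| to l₁ + l₂ in integer steps.
L ∈ {2, 3, 4}.
The largest magnitude corresponds to L = 4: |L_tot| = ℏ√(4·5) = 2√5 ℏ.

|L_tot|_max = 2√5 ℏ ≈ 4.472ℏ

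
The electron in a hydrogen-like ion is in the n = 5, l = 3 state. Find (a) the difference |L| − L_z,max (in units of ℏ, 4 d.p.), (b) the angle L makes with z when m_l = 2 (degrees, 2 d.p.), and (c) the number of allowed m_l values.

|L|−L_z,max ≈ 0.4641ℏ; θ(m_l=2) ≈ 54.74°; 7 values

|L| − L_z,max = (2√3 − 3)ℏ ≈ 0.4641ℏ.
For m_l = 2: cos θ = 2/√12, θ ≈ 54.74°.
There are 2l+1 = 7 values of m_l.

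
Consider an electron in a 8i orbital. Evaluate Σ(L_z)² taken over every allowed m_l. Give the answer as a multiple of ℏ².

8i means n = 8, l = 6.
The allowed m_l values are -6, -5, -4, -3, -2, -1, 0, 1, 2, 3, 4, 5, 6.
Σ m_l² = l(l+1)(2l+1)/3 = 6·7·13/3 = 182.

Σ(L_z)² = 182 ℏ²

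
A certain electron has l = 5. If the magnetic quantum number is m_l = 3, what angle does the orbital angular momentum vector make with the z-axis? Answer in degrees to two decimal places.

|L|² = l(l+1)ℏ² = 30ℏ², so |L| = √30 ℏ.
L_z = m_l ℏ = 3ℏ.
cos θ = L_z/|L| = 3/√30, so θ ≈ 56.79°.

θ ≈ 56.79°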